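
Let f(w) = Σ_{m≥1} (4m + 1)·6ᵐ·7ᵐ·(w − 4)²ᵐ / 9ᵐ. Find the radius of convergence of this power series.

R = √42/14

The ratio of consecutive coefficients is [(4(m+1) + 1)/(4m + 1)] · 6·7/9 → 14/3.
Writing y = (w − 4)², the series in y has radius 3/14, so |w − 4| < √(3/14) and R = √42/14.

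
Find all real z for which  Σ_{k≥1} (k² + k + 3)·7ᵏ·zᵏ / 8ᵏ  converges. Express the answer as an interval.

(-8/7, 8/7)

The ratio of consecutive coefficients is [((k+1)² + (k+1) + 3)/(k² + k + 3)] · 7/8 → 7/8.
Thus R = 1/(7/8) = 8/7.
Check z = 8/7: the k-th term does not approach 0; divergence by the term test.
Endpoint z = -8/7: the terms do not tend to 0, so the series diverges.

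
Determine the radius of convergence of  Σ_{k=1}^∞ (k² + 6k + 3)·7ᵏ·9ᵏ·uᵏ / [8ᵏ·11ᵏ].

R = 88/63

Ratio test: |a_{k+1}/a_k| = [((k+1)² + 6(k+1) + 3)/(k² + 6k + 3)] · 7·9/(8·11) → 63/88 as k → ∞.
Convergence for |u| · 63/88 < 1, i.e. |u| < 88/63. So R = 88/63.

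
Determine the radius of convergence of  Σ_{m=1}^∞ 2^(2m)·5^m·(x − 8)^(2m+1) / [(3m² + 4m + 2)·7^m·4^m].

The ratio of consecutive coefficients is [(3m² + 4m + 2)/(3(m+1)² + 4(m+1) + 2)] · 4·5/(7·4) → 5/7.
Writing y = (x − 8)², the series in y has radius 7/5, so |x − 8| < √(7/5) and R = √35/5.

R = √35/5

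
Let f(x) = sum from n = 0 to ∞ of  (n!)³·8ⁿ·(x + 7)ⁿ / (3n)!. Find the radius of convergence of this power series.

R = 27/8

Apply the ratio test: |a_{n+1}| / |a_n| = (n+1)³/[(3n+1)·(3n+2)·(3n+3)] · 8, which tends to 8/27 as n → ∞.
The series converges when 8/27 · |x + 7| < 1, giving R = 27/8.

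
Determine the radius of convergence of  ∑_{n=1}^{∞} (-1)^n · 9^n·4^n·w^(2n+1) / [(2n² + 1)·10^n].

Apply the ratio test: |a_{n+1}| / |a_n| = [(2n² + 1)/(2(n+1)² + 1)] · 9·4/10, which tends to 18/5 as n → ∞.
Since the exponent of w increases by 2 each term, convergence requires |w|² < 5/18, hence R = √10/6.

R = √10/6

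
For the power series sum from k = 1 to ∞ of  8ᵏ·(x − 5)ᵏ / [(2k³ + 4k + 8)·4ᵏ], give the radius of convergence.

R = 1/2

Apply the ratio test: |a_{k+1}| / |a_k| = [(2k³ + 4k + 8)/(2(k+1)³ + 4(k+1) + 8)] · 8/4, which tends to 2 as k → ∞.
Thus R = 1/(2) = 1/2.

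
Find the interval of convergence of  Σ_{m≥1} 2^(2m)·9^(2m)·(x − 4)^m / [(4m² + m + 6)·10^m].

[643/162, 653/162]

Ratio test: |a_{m+1}/a_m| = [(4m² + m + 6)/(4(m+1)² + (m+1) + 6)] · 4·81/10 → 162/5 as m → ∞.
Thus R = 1/(162/5) = 5/162.
At x = 653/162: absolute convergence follows by limit comparison with Σ 1/m².
At x = 643/162: absolute convergence follows by limit comparison with Σ 1/m².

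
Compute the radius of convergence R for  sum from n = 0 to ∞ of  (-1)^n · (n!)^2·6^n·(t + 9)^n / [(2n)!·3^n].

Apply the ratio test: |a_{n+1}| / |a_n| = (n+1)²/[(2n+1)·(2n+2)] · 6/3, which tends to 1/2 as n → ∞.
Convergence for |t + 9| · 1/2 < 1, i.e. |t + 9| < 2. So R = 2.

R = 2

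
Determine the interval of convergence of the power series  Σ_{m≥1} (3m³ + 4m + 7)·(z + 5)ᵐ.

Ratio test: |a_{m+1}/a_m| = (3(m+1)³ + 4(m+1) + 7)/(3m³ + 4m + 7) → 1 as m → ∞.
Hence R = 1.
Check z = -4: the terms do not tend to 0, so the series diverges.
Check z = -6: the m-th term does not approach 0; divergence by the term test.

(-6, -4)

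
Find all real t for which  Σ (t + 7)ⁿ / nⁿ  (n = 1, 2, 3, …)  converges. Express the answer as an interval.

Applying the root test, |a_n|^(1/n) = 1/n → 0.
Since the n-th root of |a_n| tends to 0, the series converges for all real t; R = ∞.

(−∞, ∞)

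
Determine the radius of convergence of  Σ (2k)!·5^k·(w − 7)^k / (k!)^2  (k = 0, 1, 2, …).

R = 1/20

By the ratio test, |a_{k+1}/a_k| = (2k+1)·(2k+2)/(k+1)² · 5 → 20.
Hence the series converges for |w − 7| < 1/(20) = 1/20, so the radius of convergence is 1/20.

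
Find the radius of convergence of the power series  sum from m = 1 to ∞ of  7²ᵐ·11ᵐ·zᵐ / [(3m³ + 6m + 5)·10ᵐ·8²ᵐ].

Ratio test: |a_{m+1}/a_m| = [(3m³ + 6m + 5)/(3(m+1)³ + 6(m+1) + 5)] · 49·11/(10·64) → 539/640 as m → ∞.
The series converges when 539/640 · |z| < 1, giving R = 640/539.

R = 640/539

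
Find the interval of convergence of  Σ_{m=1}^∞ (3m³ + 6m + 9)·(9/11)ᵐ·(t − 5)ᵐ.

(34/9, 56/9)

Apply the ratio test: |a_{m+1}| / |a_m| = [(3(m+1)³ + 6(m+1) + 9)/(3m³ + 6m + 9)] · 9/11, which tends to 9/11 as m → ∞.
Thus R = 1/(9/11) = 11/9.
At t = 56/9: the terms do not tend to 0, so the series diverges.
Check t = 34/9: the terms have absolute value of order m³, which does not tend to 0, so the series diverges by the divergence test.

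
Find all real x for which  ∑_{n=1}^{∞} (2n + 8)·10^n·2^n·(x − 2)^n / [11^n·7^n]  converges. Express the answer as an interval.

(-37/20, 117/20)

The ratio of consecutive coefficients is [(2(n+1) + 8)/(2n + 8)] · 10·2/(11·7) → 20/77.
Hence the series converges for |x − 2| < 1/(20/77) = 77/20, so the radius of convergence is 77/20.
At x = 117/20: the terms do not tend to 0, so the series diverges.
At x = -37/20: the terms have absolute value of order n, which does not tend to 0, so the series diverges by the divergence test.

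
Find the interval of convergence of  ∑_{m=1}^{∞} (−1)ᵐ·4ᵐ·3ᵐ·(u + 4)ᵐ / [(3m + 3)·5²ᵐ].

(-73/12, -23/12]

Apply the ratio test: |a_{m+1}| / |a_m| = [(3m + 3)/(3(m+1) + 3)] · 4·3/25, which tends to 12/25 as m → ∞.
Convergence for |u + 4| · 12/25 < 1, i.e. |u + 4| < 25/12. So R = 25/12.
When u = -23/12, convergence follows from the alternating series test (terms decrease monotonically to 0).
Endpoint u = -73/12: comparison with the harmonic series Σ 1/m shows the series diverges.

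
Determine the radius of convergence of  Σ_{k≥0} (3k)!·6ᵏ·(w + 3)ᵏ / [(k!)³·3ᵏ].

R = 1/54

The ratio of consecutive coefficients is (3k+1)·(3k+2)·(3k+3)/(k+1)³ · 6/3 → 54.
The series converges when 54 · |w + 3| < 1, giving R = 1/54.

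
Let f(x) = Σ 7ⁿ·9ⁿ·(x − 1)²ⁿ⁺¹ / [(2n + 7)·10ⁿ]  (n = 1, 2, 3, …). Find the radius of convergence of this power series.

Apply the ratio test: |a_{n+1}| / |a_n| = [(2n + 7)/(2(n+1) + 7)] · 7·9/10, which tends to 63/10 as n → ∞.
Successive powers of (x − 1) differ by 2, so the series converges when |x − 1|² · 63/10 < 1, i.e. |x − 1| < √(10/63). So R = √70/21.

R = √70/21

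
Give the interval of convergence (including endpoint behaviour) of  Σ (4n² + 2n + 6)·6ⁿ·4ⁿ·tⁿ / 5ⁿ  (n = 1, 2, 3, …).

Apply the ratio test: |a_{n+1}| / |a_n| = [(4(n+1)² + 2(n+1) + 6)/(4n² + 2n + 6)] · 6·4/5, which tends to 24/5 as n → ∞.
Hence the series converges for |t| < 1/(24/5) = 5/24, so the radius of convergence is 5/24.
Check t = 5/24: the terms do not tend to 0, so the series diverges.
Endpoint t = -5/24: the terms have absolute value of order n², which does not tend to 0, so the series diverges by the divergence test.

(-5/24, 5/24)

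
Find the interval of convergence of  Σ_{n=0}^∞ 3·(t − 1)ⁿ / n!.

By the ratio test, |a_{n+1}/a_n| = 3/3 · 1/(n+1) → 0.
Since the limit is 0 < 1 for every t, the series converges on all of ℝ and R = ∞.

(−∞, ∞)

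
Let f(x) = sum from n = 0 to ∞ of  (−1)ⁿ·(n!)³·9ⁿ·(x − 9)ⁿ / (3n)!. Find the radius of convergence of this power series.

Apply the ratio test: |a_{n+1}| / |a_n| = (n+1)³/[(3n+1)·(3n+2)·(3n+3)] · 9, which tends to 1/3 as n → ∞.
Thus R = 1/(1/3) = 3.

R = 3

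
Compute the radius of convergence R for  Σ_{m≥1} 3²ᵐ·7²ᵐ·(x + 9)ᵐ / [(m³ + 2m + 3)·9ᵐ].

R = 1/49

Ratio test: |a_{m+1}/a_m| = [(m³ + 2m + 3)/((m+1)³ + 2(m+1) + 3)] · 9·49/9 → 49 as m → ∞.
Hence the series converges for |x + 9| < 1/(49) = 1/49, so the radius of convergence is 1/49.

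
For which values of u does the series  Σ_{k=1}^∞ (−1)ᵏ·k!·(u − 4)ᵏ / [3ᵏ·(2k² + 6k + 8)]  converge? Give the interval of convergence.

The ratio of consecutive coefficients is (k+1) · 1/3 · (2k² + 6k + 8)/(2(k+1)² + 6(k+1) + 8) → ∞.
The ratio grows without bound, so the series diverges whenever (u − 4) ≠ 0; it converges only at u = 4. R = 0.

{4}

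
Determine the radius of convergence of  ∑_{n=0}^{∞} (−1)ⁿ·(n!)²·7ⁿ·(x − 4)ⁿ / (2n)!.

By the ratio test, |a_{n+1}/a_n| = (n+1)²/[(2n+1)·(2n+2)] · 7 → 7/4.
Hence the series converges for |x − 4| < 1/(7/4) = 4/7, so the radius of convergence is 4/7.

R = 4/7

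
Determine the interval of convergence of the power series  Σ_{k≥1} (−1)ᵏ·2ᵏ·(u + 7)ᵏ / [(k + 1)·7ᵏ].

(-21/2, -7/2]

By the ratio test, |a_{k+1}/a_k| = [(k + 1)/((k+1) + 1)] · 2/7 → 2/7.
Thus R = 1/(2/7) = 7/2.
At u = -7/2: an alternating series whose terms decrease to 0 in absolute value, so it converges by the Leibniz criterion.
Endpoint u = -21/2: the terms are asymptotic to a nonzero constant times 1/k, so the series diverges by limit comparison with Σ 1/k.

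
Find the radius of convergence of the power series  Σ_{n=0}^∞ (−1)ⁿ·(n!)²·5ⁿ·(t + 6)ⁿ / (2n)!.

By the ratio test, |a_{n+1}/a_n| = (n+1)²/[(2n+1)·(2n+2)] · 5 → 5/4.
The series converges when 5/4 · |t + 6| < 1, giving R = 4/5.

R = 4/5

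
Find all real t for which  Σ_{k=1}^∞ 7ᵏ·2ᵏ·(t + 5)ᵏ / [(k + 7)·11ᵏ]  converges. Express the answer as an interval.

Apply the ratio test: |a_{k+1}| / |a_k| = [(k + 7)/((k+1) + 7)] · 7·2/11, which tends to 14/11 as k → ∞.
Convergence for |t + 5| · 14/11 < 1, i.e. |t + 5| < 11/14. So R = 11/14.
Check t = -59/14: the terms are asymptotic to a nonzero constant times 1/k, so the series diverges by limit comparison with Σ 1/k.
Endpoint t = -81/14: an alternating series whose terms decrease to 0 in absolute value, so it converges by the Leibniz criterion.

[-81/14, -59/14)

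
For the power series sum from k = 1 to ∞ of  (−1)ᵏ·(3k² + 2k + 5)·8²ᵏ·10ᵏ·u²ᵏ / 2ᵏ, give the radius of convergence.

R = √5/40

The ratio of consecutive coefficients is [(3(k+1)² + 2(k+1) + 5)/(3k² + 2k + 5)] · 64·10/2 → 320.
Writing y = u², the series in y has radius 1/320, so |u| < √(1/320) and R = √5/40.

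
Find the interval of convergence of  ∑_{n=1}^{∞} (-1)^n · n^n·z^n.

{0}

Root test: |a_n|^(1/n) = n → ∞.
Since the n-th root of |a_n| is unbounded, the series converges only at z = 0; R = 0.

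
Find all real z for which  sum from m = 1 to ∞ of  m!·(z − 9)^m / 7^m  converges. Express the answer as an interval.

{9}

Ratio test: |a_{m+1}/a_m| = (m+1) · 1/7 → ∞ as m → ∞.
The terms grow without bound for any (z − 9) ≠ 0, so R = 0 (convergence only at z = 9).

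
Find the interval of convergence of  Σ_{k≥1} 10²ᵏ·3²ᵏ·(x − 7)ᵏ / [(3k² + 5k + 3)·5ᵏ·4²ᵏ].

[311/45, 319/45]

The ratio of consecutive coefficients is [(3k² + 5k + 3)/(3(k+1)² + 5(k+1) + 3)] · 100·9/(5·16) → 45/4.
Hence the series converges for |x − 7| < 1/(45/4) = 4/45, so the radius of convergence is 4/45.
When x = 319/45, the terms are on the order of 1/k², so the series converges absolutely by comparison with the p-series (p = 2 > 1).
When x = 311/45, the series is dominated by a constant times Σ 1/k², which converges (p = 2 > 1).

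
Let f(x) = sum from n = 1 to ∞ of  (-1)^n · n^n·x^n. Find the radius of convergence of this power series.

R = 0

Applying the root test, |a_n|^(1/n) = n → ∞.
The root grows without bound, so R = 0 (convergence only at x = 0).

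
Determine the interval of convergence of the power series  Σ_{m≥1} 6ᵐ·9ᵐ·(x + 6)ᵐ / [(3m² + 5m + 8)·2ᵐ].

[-163/27, -161/27]

By the ratio test, |a_{m+1}/a_m| = [(3m² + 5m + 8)/(3(m+1)² + 5(m+1) + 8)] · 6·9/2 → 27.
Hence the series converges for |x + 6| < 1/(27) = 1/27, so the radius of convergence is 1/27.
Endpoint x = -161/27: absolute convergence follows by limit comparison with Σ 1/m².
Endpoint x = -163/27: absolute convergence follows by limit comparison with Σ 1/m².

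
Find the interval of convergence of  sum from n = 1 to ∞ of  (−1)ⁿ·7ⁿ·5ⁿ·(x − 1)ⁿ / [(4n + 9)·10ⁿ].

(5/7, 9/7]

The ratio of consecutive coefficients is [(4n + 9)/(4(n+1) + 9)] · 7·5/10 → 7/2.
The series converges when 7/2 · |x − 1| < 1, giving R = 2/7.
Check x = 9/7: convergence follows from the alternating series test (terms decrease monotonically to 0).
Endpoint x = 5/7: the terms behave like c/n; limit comparison with the harmonic series gives divergence.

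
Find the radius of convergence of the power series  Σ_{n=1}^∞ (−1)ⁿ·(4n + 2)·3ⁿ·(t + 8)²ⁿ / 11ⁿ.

R = √33/3

Apply the ratio test: |a_{n+1}| / |a_n| = [(4(n+1) + 2)/(4n + 2)] · 3/11, which tends to 3/11 as n → ∞.
Writing y = (t + 8)², the series in y has radius 11/3, so |t + 8| < √(11/3) and R = √33/3.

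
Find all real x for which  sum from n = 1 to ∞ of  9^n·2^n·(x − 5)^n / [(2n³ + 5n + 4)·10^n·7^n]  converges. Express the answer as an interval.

Apply the ratio test: |a_{n+1}| / |a_n| = [(2n³ + 5n + 4)/(2(n+1)³ + 5(n+1) + 4)] · 9·2/(10·7), which tends to 9/35 as n → ∞.
The series converges when 9/35 · |x − 5| < 1, giving R = 35/9.
When x = 80/9, the series is dominated by a constant times Σ 1/n³, which converges (p = 3 > 1).
Endpoint x = 10/9: absolute convergence follows by limit comparison with Σ 1/n³.

[10/9, 80/9]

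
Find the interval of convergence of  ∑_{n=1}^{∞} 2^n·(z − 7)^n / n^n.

(−∞, ∞)

Applying the root test, |a_n|^(1/n) = 2/n → 0.
Since the n-th root of |a_n| tends to 0, the series converges for all real z; R = ∞.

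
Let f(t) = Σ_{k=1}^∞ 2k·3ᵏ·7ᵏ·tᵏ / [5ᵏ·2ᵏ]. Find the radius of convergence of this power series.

R = 10/21

By the ratio test, |a_{k+1}/a_k| = [2(k+1)/2k] · 3·7/(5·2) → 21/10.
Thus R = 1/(21/10) = 10/21.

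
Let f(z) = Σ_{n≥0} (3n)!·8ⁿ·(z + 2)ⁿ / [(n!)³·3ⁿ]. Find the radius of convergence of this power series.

Apply the ratio test: |a_{n+1}| / |a_n| = (3n+1)·(3n+2)·(3n+3)/(n+1)³ · 8/3, which tends to 72 as n → ∞.
Hence the series converges for |z + 2| < 1/(72) = 1/72, so the radius of convergence is 1/72.

R = 1/72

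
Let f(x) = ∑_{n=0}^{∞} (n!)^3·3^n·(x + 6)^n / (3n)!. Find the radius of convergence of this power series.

Ratio test: |a_{n+1}/a_n| = (n+1)³/[(3n+1)·(3n+2)·(3n+3)] · 3 → 1/9 as n → ∞.
Convergence for |x + 6| · 1/9 < 1, i.e. |x + 6| < 9. So R = 9.

R = 9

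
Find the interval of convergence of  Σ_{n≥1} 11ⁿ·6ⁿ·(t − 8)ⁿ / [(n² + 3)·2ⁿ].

Ratio test: |a_{n+1}/a_n| = [(n² + 3)/((n+1)² + 3)] · 11·6/2 → 33 as n → ∞.
Thus R = 1/(33) = 1/33.
When t = 265/33, the series is dominated by a constant times Σ 1/n², which converges (p = 2 > 1).
Endpoint t = 263/33: the series is dominated by a constant times Σ 1/n², which converges (p = 2 > 1).

[263/33, 265/33]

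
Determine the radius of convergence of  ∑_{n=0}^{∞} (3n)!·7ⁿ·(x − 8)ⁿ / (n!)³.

R = 1/189

The ratio of consecutive coefficients is (3n+1)·(3n+2)·(3n+3)/(n+1)³ · 7 → 189.
The series converges when 189 · |x − 8| < 1, giving R = 1/189.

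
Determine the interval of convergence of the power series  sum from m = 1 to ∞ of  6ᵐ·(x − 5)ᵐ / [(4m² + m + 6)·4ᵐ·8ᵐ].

[-1/3, 31/3]

Ratio test: |a_{m+1}/a_m| = [(4m² + m + 6)/(4(m+1)² + (m+1) + 6)] · 6/(4·8) → 3/16 as m → ∞.
Convergence for |x − 5| · 3/16 < 1, i.e. |x − 5| < 16/3. So R = 16/3.
Endpoint x = 31/3: the series is dominated by a constant times Σ 1/m², which converges (p = 2 > 1).
When x = -1/3, the terms are on the order of 1/m², so the series converges absolutely by comparison with the p-series (p = 2 > 1).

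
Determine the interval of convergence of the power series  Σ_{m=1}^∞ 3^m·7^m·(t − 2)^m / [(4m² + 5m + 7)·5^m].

[37/21, 47/21]

The ratio of consecutive coefficients is [(4m² + 5m + 7)/(4(m+1)² + 5(m+1) + 7)] · 3·7/5 → 21/5.
Convergence for |t − 2| · 21/5 < 1, i.e. |t − 2| < 5/21. So R = 5/21.
At t = 47/21: absolute convergence follows by limit comparison with Σ 1/m².
Check t = 37/21: the terms are on the order of 1/m², so the series converges absolutely by comparison with the p-series (p = 2 > 1).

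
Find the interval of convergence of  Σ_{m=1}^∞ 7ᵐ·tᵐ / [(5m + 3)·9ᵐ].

Ratio test: |a_{m+1}/a_m| = [(5m + 3)/(5(m+1) + 3)] · 7/9 → 7/9 as m → ∞.
Convergence for |t| · 7/9 < 1, i.e. |t| < 9/7. So R = 9/7.
Endpoint t = 9/7: the terms behave like c/m; limit comparison with the harmonic series gives divergence.
At t = -9/7: the terms alternate in sign and decrease monotonically to 0 in absolute value (size ~ c/m), so the alternating series test gives convergence.

[-9/7, 9/7)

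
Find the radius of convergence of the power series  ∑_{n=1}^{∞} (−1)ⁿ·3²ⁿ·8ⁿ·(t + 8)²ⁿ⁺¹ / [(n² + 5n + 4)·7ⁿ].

By the ratio test, |a_{n+1}/a_n| = [(n² + 5n + 4)/((n+1)² + 5(n+1) + 4)] · 9·8/7 → 72/7.
Since the exponent of (t + 8) increases by 2 each term, convergence requires |t + 8|² < 7/72, hence R = √14/12.

R = √14/12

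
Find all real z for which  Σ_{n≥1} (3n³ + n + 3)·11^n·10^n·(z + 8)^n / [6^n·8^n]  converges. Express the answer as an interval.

(-464/55, -416/55)

Apply the ratio test: |a_{n+1}| / |a_n| = [(3(n+1)³ + (n+1) + 3)/(3n³ + n + 3)] · 11·10/(6·8), which tends to 55/24 as n → ∞.
Convergence for |z + 8| · 55/24 < 1, i.e. |z + 8| < 24/55. So R = 24/55.
Endpoint z = -416/55: the terms have absolute value of order n³, which does not tend to 0, so the series diverges by the divergence test.
At z = -464/55: the terms do not tend to 0, so the series diverges.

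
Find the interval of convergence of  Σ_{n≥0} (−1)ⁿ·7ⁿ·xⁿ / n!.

Apply the ratio test: |a_{n+1}| / |a_n| = 7 · 1/(n+1), which tends to 0 as n → ∞.
The limit is 0, so the series converges for all x; R = ∞.

(−∞, ∞)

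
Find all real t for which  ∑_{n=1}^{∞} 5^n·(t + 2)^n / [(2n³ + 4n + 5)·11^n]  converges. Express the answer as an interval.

[-21/5, 1/5]

By the ratio test, |a_{n+1}/a_n| = [(2n³ + 4n + 5)/(2(n+1)³ + 4(n+1) + 5)] · 5/11 → 5/11.
Hence the series converges for |t + 2| < 1/(5/11) = 11/5, so the radius of convergence is 11/5.
When t = 1/5, absolute convergence follows by limit comparison with Σ 1/n³.
When t = -21/5, the terms are on the order of 1/n³, so the series converges absolutely by comparison with the p-series (p = 3 > 1).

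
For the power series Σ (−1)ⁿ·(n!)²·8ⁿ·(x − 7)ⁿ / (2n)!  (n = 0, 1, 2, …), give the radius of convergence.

R = 1/2

By the ratio test, |a_{n+1}/a_n| = (n+1)²/[(2n+1)·(2n+2)] · 8 → 2.
Convergence for |x − 7| · 2 < 1, i.e. |x − 7| < 1/2. So R = 1/2.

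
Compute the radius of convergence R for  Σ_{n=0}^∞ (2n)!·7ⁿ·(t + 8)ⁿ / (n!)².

Ratio test: |a_{n+1}/a_n| = (2n+1)·(2n+2)/(n+1)² · 7 → 28 as n → ∞.
The series converges when 28 · |t + 8| < 1, giving R = 1/28.

R = 1/28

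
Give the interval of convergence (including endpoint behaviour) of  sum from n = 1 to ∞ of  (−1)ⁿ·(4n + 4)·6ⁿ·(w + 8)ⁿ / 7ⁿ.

(-55/6, -41/6)

The ratio of consecutive coefficients is [(4(n+1) + 4)/(4n + 4)] · 6/7 → 6/7.
Hence the series converges for |w + 8| < 1/(6/7) = 7/6, so the radius of convergence is 7/6.
Endpoint w = -41/6: the terms do not tend to 0, so the series diverges.
At w = -55/6: the terms do not tend to 0, so the series diverges.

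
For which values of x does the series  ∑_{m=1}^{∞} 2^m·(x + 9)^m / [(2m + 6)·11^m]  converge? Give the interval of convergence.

[-29/2, -7/2)

The ratio of consecutive coefficients is [(2m + 6)/(2(m+1) + 6)] · 2/11 → 2/11.
The series converges when 2/11 · |x + 9| < 1, giving R = 11/2.
When x = -7/2, the terms behave like c/m; limit comparison with the harmonic series gives divergence.
When x = -29/2, the terms alternate in sign and decrease monotonically to 0 in absolute value (size ~ c/m), so the alternating series test gives convergence.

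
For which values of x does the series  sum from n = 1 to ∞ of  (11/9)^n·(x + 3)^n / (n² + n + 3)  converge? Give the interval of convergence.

[-42/11, -24/11]

By the ratio test, |a_{n+1}/a_n| = [(n² + n + 3)/((n+1)² + (n+1) + 3)] · 11/9 → 11/9.
The series converges when 11/9 · |x + 3| < 1, giving R = 9/11.
When x = -24/11, absolute convergence follows by limit comparison with Σ 1/n².
When x = -42/11, the series is dominated by a constant times Σ 1/n², which converges (p = 2 > 1).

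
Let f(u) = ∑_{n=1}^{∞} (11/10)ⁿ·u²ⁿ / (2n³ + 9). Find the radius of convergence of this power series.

By the ratio test, |a_{n+1}/a_n| = [(2n³ + 9)/(2(n+1)³ + 9)] · 11/10 → 11/10.
Successive powers of u differ by 2, so the series converges when |u|² · 11/10 < 1, i.e. |u| < √(10/11). So R = √110/11.

R = √110/11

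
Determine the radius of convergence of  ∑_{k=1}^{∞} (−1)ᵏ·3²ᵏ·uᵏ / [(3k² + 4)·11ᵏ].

R = 11/9

Apply the ratio test: |a_{k+1}| / |a_k| = [(3k² + 4)/(3(k+1)² + 4)] · 9/11, which tends to 9/11 as k → ∞.
The series converges when 9/11 · |u| < 1, giving R = 11/9.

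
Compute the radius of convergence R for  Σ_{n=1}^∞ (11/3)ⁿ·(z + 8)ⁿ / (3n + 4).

By the ratio test, |a_{n+1}/a_n| = [(3n + 4)/(3(n+1) + 4)] · 11/3 → 11/3.
The series converges when 11/3 · |z + 8| < 1, giving R = 3/11.

R = 3/11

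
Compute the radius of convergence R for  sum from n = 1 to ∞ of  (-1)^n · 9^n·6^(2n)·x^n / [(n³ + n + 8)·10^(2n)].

R = 25/81

By the ratio test, |a_{n+1}/a_n| = [(n³ + n + 8)/((n+1)³ + (n+1) + 8)] · 9·36/100 → 81/25.
Convergence for |x| · 81/25 < 1, i.e. |x| < 25/81. So R = 25/81.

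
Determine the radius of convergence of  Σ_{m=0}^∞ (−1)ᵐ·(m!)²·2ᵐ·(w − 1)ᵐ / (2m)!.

By the ratio test, |a_{m+1}/a_m| = (m+1)²/[(2m+1)·(2m+2)] · 2 → 1/2.
The series converges when 1/2 · |w − 1| < 1, giving R = 2.

R = 2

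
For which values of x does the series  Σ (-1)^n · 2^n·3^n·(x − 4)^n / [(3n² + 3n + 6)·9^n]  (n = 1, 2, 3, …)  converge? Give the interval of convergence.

[5/2, 11/2]

Apply the ratio test: |a_{n+1}| / |a_n| = [(3n² + 3n + 6)/(3(n+1)² + 3(n+1) + 6)] · 2·3/9, which tends to 2/3 as n → ∞.
Convergence for |x − 4| · 2/3 < 1, i.e. |x − 4| < 3/2. So R = 3/2.
Endpoint x = 11/2: absolute convergence follows by limit comparison with Σ 1/n².
Endpoint x = 5/2: the terms are on the order of 1/n², so the series converges absolutely by comparison with the p-series (p = 2 > 1).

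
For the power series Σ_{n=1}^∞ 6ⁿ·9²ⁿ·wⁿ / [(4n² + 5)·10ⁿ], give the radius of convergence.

Ratio test: |a_{n+1}/a_n| = [(4n² + 5)/(4(n+1)² + 5)] · 6·81/10 → 243/5 as n → ∞.
Hence the series converges for |w| < 1/(243/5) = 5/243, so the radius of convergence is 5/243.

R = 5/243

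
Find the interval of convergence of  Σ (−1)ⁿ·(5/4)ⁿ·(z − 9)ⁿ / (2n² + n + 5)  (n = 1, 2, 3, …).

Ratio test: |a_{n+1}/a_n| = [(2n² + n + 5)/(2(n+1)² + (n+1) + 5)] · 5/4 → 5/4 as n → ∞.
Thus R = 1/(5/4) = 4/5.
Check z = 49/5: the series is dominated by a constant times Σ 1/n², which converges (p = 2 > 1).
Endpoint z = 41/5: absolute convergence follows by limit comparison with Σ 1/n².

[41/5, 49/5]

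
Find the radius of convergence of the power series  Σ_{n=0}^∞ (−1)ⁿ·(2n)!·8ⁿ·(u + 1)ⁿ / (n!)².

Ratio test: |a_{n+1}/a_n| = (2n+1)·(2n+2)/(n+1)² · 8 → 32 as n → ∞.
Thus R = 1/(32) = 1/32.

R = 1/32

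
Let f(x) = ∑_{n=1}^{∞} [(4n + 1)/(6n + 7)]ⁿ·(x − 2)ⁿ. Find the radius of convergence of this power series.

Root test: |a_n|^(1/n) = (4n + 1)/(6n + 7) → 2/3.
Hence the series converges for |x − 2| < 1/(2/3) = 3/2, so the radius of convergence is 3/2.

R = 3/2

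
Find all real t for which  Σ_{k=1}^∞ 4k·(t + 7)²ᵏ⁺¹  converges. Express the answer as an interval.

(-8, -6)

The ratio of consecutive coefficients is 4(k+1)/4k → 1.
Successive powers of (t + 7) differ by 2, so the series converges when |t + 7|² · 1 < 1, i.e. |t + 7| < √(1) = 1. So R = 1.
Check t = -6: the k-th term does not approach 0; divergence by the term test.
When t = -8, the terms do not tend to 0, so the series diverges.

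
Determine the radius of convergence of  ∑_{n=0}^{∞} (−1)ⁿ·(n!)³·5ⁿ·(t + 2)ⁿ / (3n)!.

R = 27/5

Apply the ratio test: |a_{n+1}| / |a_n| = (n+1)³/[(3n+1)·(3n+2)·(3n+3)] · 5, which tends to 5/27 as n → ∞.
Hence the series converges for |t + 2| < 1/(5/27) = 27/5, so the radius of convergence is 27/5.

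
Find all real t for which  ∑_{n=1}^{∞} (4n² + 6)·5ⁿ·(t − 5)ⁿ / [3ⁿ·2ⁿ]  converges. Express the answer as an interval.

(19/5, 31/5)

The ratio of consecutive coefficients is [(4(n+1)² + 6)/(4n² + 6)] · 5/(3·2) → 5/6.
Thus R = 1/(5/6) = 6/5.
At t = 31/5: the terms have absolute value of order n², which does not tend to 0, so the series diverges by the divergence test.
Endpoint t = 19/5: the terms have absolute value of order n², which does not tend to 0, so the series diverges by the divergence test.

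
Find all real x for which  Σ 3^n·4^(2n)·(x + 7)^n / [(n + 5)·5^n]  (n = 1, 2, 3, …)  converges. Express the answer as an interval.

By the ratio test, |a_{n+1}/a_n| = [(n + 5)/((n+1) + 5)] · 3·16/5 → 48/5.
The series converges when 48/5 · |x + 7| < 1, giving R = 5/48.
When x = -331/48, the terms are asymptotic to a nonzero constant times 1/n, so the series diverges by limit comparison with Σ 1/n.
Check x = -341/48: the terms alternate in sign and decrease monotonically to 0 in absolute value (size ~ c/n), so the alternating series test gives convergence.

[-341/48, -331/48)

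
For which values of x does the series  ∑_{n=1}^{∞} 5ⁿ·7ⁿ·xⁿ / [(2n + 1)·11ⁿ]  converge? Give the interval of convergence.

[-11/35, 11/35)

Apply the ratio test: |a_{n+1}| / |a_n| = [(2n + 1)/(2(n+1) + 1)] · 5·7/11, which tends to 35/11 as n → ∞.
The series converges when 35/11 · |x| < 1, giving R = 11/35.
Check x = 11/35: the terms are asymptotic to a nonzero constant times 1/n, so the series diverges by limit comparison with Σ 1/n.
At x = -11/35: the terms alternate in sign and decrease monotonically to 0 in absolute value (size ~ c/n), so the alternating series test gives convergence.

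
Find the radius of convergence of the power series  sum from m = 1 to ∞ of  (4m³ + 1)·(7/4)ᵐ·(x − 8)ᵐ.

By the ratio test, |a_{m+1}/a_m| = [(4(m+1)³ + 1)/(4m³ + 1)] · 7/4 → 7/4.
The series converges when 7/4 · |x − 8| < 1, giving R = 4/7.

R = 4/7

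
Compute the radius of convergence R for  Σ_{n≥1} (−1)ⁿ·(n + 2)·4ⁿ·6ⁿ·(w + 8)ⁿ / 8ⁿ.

R = 1/3

By the ratio test, |a_{n+1}/a_n| = [((n+1) + 2)/(n + 2)] · 4·6/8 → 3.
The series converges when 3 · |w + 8| < 1, giving R = 1/3.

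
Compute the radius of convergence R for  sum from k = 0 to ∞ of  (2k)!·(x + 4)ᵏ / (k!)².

Ratio test: |a_{k+1}/a_k| = (2k+1)·(2k+2)/(k+1)² → 4 as k → ∞.
Convergence for |x + 4| · 4 < 1, i.e. |x + 4| < 1/4. So R = 1/4.

R = 1/4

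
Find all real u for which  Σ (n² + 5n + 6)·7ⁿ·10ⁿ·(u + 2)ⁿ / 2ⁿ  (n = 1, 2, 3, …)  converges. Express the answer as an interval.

(-71/35, -69/35)

The ratio of consecutive coefficients is [((n+1)² + 5(n+1) + 6)/(n² + 5n + 6)] · 7·10/2 → 35.
The series converges when 35 · |u + 2| < 1, giving R = 1/35.
When u = -69/35, the terms have absolute value of order n², which does not tend to 0, so the series diverges by the divergence test.
When u = -71/35, the n-th term does not approach 0; divergence by the term test.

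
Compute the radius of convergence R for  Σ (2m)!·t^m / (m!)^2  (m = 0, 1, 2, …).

R = 1/4

The ratio of consecutive coefficients is (2m+1)·(2m+2)/(m+1)² → 4.
The series converges when 4 · |t| < 1, giving R = 1/4.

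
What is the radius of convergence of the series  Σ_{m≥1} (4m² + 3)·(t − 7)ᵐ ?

R = 1

The ratio of consecutive coefficients is (4(m+1)² + 3)/(4m² + 3) → 1.
So the series converges when |t − 7| < 1 and diverges when |t − 7| > 1; R = 1.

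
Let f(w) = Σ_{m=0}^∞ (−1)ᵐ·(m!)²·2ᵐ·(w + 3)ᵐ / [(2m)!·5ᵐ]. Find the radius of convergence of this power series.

R = 10

Apply the ratio test: |a_{m+1}| / |a_m| = (m+1)²/[(2m+1)·(2m+2)] · 2/5, which tends to 1/10 as m → ∞.
Convergence for |w + 3| · 1/10 < 1, i.e. |w + 3| < 10. So R = 10.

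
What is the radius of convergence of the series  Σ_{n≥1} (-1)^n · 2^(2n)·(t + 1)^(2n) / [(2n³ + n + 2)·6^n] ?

R = √6/2

Apply the ratio test: |a_{n+1}| / |a_n| = [(2n³ + n + 2)/(2(n+1)³ + (n+1) + 2)] · 4/6, which tends to 2/3 as n → ∞.
Since the exponent of (t + 1) increases by 2 each term, convergence requires |t + 1|² < 3/2, hence R = √6/2.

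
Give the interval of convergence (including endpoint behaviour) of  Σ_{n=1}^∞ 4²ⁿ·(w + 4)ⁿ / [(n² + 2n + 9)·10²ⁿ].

Apply the ratio test: |a_{n+1}| / |a_n| = [(n² + 2n + 9)/((n+1)² + 2(n+1) + 9)] · 16/100, which tends to 4/25 as n → ∞.
The series converges when 4/25 · |w + 4| < 1, giving R = 25/4.
Endpoint w = 9/4: the terms are on the order of 1/n², so the series converges absolutely by comparison with the p-series (p = 2 > 1).
Check w = -41/4: absolute convergence follows by limit comparison with Σ 1/n².

[-41/4, 9/4]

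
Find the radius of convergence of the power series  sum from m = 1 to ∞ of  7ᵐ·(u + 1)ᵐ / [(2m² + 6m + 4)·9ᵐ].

Ratio test: |a_{m+1}/a_m| = [(2m² + 6m + 4)/(2(m+1)² + 6(m+1) + 4)] · 7/9 → 7/9 as m → ∞.
Thus R = 1/(7/9) = 9/7.

R = 9/7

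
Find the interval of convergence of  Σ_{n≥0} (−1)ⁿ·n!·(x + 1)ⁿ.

{-1}

By the ratio test, |a_{n+1}/a_n| = (n+1) → ∞.
Since the ratio → ∞, the series diverges for every x ≠ -1, and R = 0.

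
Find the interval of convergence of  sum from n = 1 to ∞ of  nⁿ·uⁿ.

{0}

By the Cauchy root test, |a_n|^(1/n) = n → ∞.
The root grows without bound, so R = 0 (convergence only at u = 0).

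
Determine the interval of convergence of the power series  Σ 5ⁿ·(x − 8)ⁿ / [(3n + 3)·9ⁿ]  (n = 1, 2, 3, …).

By the ratio test, |a_{n+1}/a_n| = [(3n + 3)/(3(n+1) + 3)] · 5/9 → 5/9.
Hence the series converges for |x − 8| < 1/(5/9) = 9/5, so the radius of convergence is 9/5.
When x = 49/5, comparison with the harmonic series Σ 1/n shows the series diverges.
Check x = 31/5: an alternating series whose terms decrease to 0 in absolute value, so it converges by the Leibniz criterion.

[31/5, 49/5)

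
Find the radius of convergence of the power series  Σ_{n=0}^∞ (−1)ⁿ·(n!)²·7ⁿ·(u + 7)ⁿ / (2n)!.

R = 4/7

By the ratio test, |a_{n+1}/a_n| = (n+1)²/[(2n+1)·(2n+2)] · 7 → 7/4.
Convergence for |u + 7| · 7/4 < 1, i.e. |u + 7| < 4/7. So R = 4/7.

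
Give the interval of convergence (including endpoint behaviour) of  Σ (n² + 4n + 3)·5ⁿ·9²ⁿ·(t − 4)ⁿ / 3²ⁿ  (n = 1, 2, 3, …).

The ratio of consecutive coefficients is [((n+1)² + 4(n+1) + 3)/(n² + 4n + 3)] · 5·81/9 → 45.
Hence the series converges for |t − 4| < 1/(45) = 1/45, so the radius of convergence is 1/45.
Endpoint t = 181/45: the terms have absolute value of order n², which does not tend to 0, so the series diverges by the divergence test.
At t = 179/45: the n-th term does not approach 0; divergence by the term test.

(179/45, 181/45)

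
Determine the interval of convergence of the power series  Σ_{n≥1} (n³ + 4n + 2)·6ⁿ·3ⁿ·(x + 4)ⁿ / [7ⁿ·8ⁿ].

(-64/9, -8/9)

Apply the ratio test: |a_{n+1}| / |a_n| = [((n+1)³ + 4(n+1) + 2)/(n³ + 4n + 2)] · 6·3/(7·8), which tends to 9/28 as n → ∞.
Convergence for |x + 4| · 9/28 < 1, i.e. |x + 4| < 28/9. So R = 28/9.
Check x = -8/9: the terms have absolute value of order n³, which does not tend to 0, so the series diverges by the divergence test.
When x = -64/9, the terms have absolute value of order n³, which does not tend to 0, so the series diverges by the divergence test.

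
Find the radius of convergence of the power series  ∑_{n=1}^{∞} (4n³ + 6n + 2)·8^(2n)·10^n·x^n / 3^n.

Ratio test: |a_{n+1}/a_n| = [(4(n+1)³ + 6(n+1) + 2)/(4n³ + 6n + 2)] · 64·10/3 → 640/3 as n → ∞.
Hence the series converges for |x| < 1/(640/3) = 3/640, so the radius of convergence is 3/640.

R = 3/640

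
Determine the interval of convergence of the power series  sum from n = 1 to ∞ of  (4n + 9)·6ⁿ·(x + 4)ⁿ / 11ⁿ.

Apply the ratio test: |a_{n+1}| / |a_n| = [(4(n+1) + 9)/(4n + 9)] · 6/11, which tends to 6/11 as n → ∞.
Convergence for |x + 4| · 6/11 < 1, i.e. |x + 4| < 11/6. So R = 11/6.
At x = -13/6: the terms do not tend to 0, so the series diverges.
Endpoint x = -35/6: the n-th term does not approach 0; divergence by the term test.

(-35/6, -13/6)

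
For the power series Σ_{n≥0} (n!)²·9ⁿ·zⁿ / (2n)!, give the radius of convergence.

R = 4/9

Ratio test: |a_{n+1}/a_n| = (n+1)²/[(2n+1)·(2n+2)] · 9 → 9/4 as n → ∞.
Convergence for |z| · 9/4 < 1, i.e. |z| < 4/9. So R = 4/9.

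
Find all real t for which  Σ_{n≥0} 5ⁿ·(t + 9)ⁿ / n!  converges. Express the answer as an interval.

By the ratio test, |a_{n+1}/a_n| = 5 · 1/(n+1) → 0.
The ratio tends to 0 regardless of t, hence R = ∞.

(−∞, ∞)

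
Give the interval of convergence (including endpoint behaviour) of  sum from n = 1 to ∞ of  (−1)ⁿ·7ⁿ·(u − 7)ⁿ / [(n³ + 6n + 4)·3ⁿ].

[46/7, 52/7]

By the ratio test, |a_{n+1}/a_n| = [(n³ + 6n + 4)/((n+1)³ + 6(n+1) + 4)] · 7/3 → 7/3.
The series converges when 7/3 · |u − 7| < 1, giving R = 3/7.
Endpoint u = 52/7: the series is dominated by a constant times Σ 1/n³, which converges (p = 3 > 1).
Endpoint u = 46/7: the series is dominated by a constant times Σ 1/n³, which converges (p = 3 > 1).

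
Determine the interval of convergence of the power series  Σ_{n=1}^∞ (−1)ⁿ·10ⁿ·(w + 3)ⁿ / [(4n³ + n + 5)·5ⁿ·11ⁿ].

[-17/2, 5/2]

Ratio test: |a_{n+1}/a_n| = [(4n³ + n + 5)/(4(n+1)³ + (n+1) + 5)] · 10/(5·11) → 2/11 as n → ∞.
Hence the series converges for |w + 3| < 1/(2/11) = 11/2, so the radius of convergence is 11/2.
Endpoint w = 5/2: the series is dominated by a constant times Σ 1/n³, which converges (p = 3 > 1).
Check w = -17/2: the series is dominated by a constant times Σ 1/n³, which converges (p = 3 > 1).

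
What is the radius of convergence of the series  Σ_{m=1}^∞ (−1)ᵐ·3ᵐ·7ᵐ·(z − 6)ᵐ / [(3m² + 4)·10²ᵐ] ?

R = 100/21

The ratio of consecutive coefficients is [(3m² + 4)/(3(m+1)² + 4)] · 3·7/100 → 21/100.
Hence the series converges for |z − 6| < 1/(21/100) = 100/21, so the radius of convergence is 100/21.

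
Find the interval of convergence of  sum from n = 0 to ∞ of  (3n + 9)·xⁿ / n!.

Apply the ratio test: |a_{n+1}| / |a_n| = (3(n+1) + 9)/(3n + 9) · 1/(n+1), which tends to 0 as n → ∞.
Since the limit is 0 < 1 for every x, the series converges on all of ℝ and R = ∞.

(−∞, ∞)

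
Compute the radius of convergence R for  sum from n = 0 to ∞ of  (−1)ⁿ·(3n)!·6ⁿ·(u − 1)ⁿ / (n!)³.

R = 1/162

Ratio test: |a_{n+1}/a_n| = (3n+1)·(3n+2)·(3n+3)/(n+1)³ · 6 → 162 as n → ∞.
Hence the series converges for |u − 1| < 1/(162) = 1/162, so the radius of convergence is 1/162.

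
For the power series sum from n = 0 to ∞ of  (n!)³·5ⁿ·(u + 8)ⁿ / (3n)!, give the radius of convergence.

R = 27/5

By the ratio test, |a_{n+1}/a_n| = (n+1)³/[(3n+1)·(3n+2)·(3n+3)] · 5 → 5/27.
Thus R = 1/(5/27) = 27/5.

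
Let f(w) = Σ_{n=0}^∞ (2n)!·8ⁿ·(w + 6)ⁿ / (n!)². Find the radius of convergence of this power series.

R = 1/32

By the ratio test, |a_{n+1}/a_n| = (2n+1)·(2n+2)/(n+1)² · 8 → 32.
The series converges when 32 · |w + 6| < 1, giving R = 1/32.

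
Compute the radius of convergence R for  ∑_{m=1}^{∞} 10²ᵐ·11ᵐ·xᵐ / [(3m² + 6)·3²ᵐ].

R = 9/1100

By the ratio test, |a_{m+1}/a_m| = [(3m² + 6)/(3(m+1)² + 6)] · 100·11/9 → 1100/9.
Hence the series converges for |x| < 1/(1100/9) = 9/1100, so the radius of convergence is 9/1100.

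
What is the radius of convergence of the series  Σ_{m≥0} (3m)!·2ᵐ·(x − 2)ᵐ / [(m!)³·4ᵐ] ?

R = 2/27

Apply the ratio test: |a_{m+1}| / |a_m| = (3m+1)·(3m+2)·(3m+3)/(m+1)³ · 2/4, which tends to 27/2 as m → ∞.
Hence the series converges for |x − 2| < 1/(27/2) = 2/27, so the radius of convergence is 2/27.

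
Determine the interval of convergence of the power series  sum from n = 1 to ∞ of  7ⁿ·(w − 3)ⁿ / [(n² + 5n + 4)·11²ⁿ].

[-100/7, 142/7]

Apply the ratio test: |a_{n+1}| / |a_n| = [(n² + 5n + 4)/((n+1)² + 5(n+1) + 4)] · 7/121, which tends to 7/121 as n → ∞.
Thus R = 1/(7/121) = 121/7.
At w = 142/7: the terms are on the order of 1/n², so the series converges absolutely by comparison with the p-series (p = 2 > 1).
At w = -100/7: the series is dominated by a constant times Σ 1/n², which converges (p = 2 > 1).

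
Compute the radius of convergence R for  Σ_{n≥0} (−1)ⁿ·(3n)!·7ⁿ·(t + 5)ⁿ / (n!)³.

R = 1/189

Ratio test: |a_{n+1}/a_n| = (3n+1)·(3n+2)·(3n+3)/(n+1)³ · 7 → 189 as n → ∞.
Thus R = 1/(189) = 1/189.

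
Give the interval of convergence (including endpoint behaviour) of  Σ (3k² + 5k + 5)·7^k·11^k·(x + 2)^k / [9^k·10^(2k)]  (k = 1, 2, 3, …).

(-1054/77, 746/77)

The ratio of consecutive coefficients is [(3(k+1)² + 5(k+1) + 5)/(3k² + 5k + 5)] · 7·11/(9·100) → 77/900.
Thus R = 1/(77/900) = 900/77.
Check x = 746/77: the k-th term does not approach 0; divergence by the term test.
Endpoint x = -1054/77: the terms have absolute value of order k², which does not tend to 0, so the series diverges by the divergence test.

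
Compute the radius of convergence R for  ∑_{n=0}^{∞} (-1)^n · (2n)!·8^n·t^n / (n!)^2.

Apply the ratio test: |a_{n+1}| / |a_n| = (2n+1)·(2n+2)/(n+1)² · 8, which tends to 32 as n → ∞.
The series converges when 32 · |t| < 1, giving R = 1/32.

R = 1/32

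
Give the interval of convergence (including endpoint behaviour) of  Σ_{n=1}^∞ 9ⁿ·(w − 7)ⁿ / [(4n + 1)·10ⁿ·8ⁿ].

Ratio test: |a_{n+1}/a_n| = [(4n + 1)/(4(n+1) + 1)] · 9/(10·8) → 9/80 as n → ∞.
Thus R = 1/(9/80) = 80/9.
At w = 143/9: the terms are asymptotic to a nonzero constant times 1/n, so the series diverges by limit comparison with Σ 1/n.
When w = -17/9, the terms alternate in sign and decrease monotonically to 0 in absolute value (size ~ c/n), so the alternating series test gives convergence.

[-17/9, 143/9)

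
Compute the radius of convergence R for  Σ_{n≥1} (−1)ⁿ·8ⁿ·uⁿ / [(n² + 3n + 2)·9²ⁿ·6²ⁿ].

By the ratio test, |a_{n+1}/a_n| = [(n² + 3n + 2)/((n+1)² + 3(n+1) + 2)] · 8/(81·36) → 2/729.
Convergence for |u| · 2/729 < 1, i.e. |u| < 729/2. So R = 729/2.

R = 729/2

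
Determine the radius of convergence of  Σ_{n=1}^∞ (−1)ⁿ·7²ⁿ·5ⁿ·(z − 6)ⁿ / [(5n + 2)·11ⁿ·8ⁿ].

Apply the ratio test: |a_{n+1}| / |a_n| = [(5n + 2)/(5(n+1) + 2)] · 49·5/(11·8), which tends to 245/88 as n → ∞.
Thus R = 1/(245/88) = 88/245.

R = 88/245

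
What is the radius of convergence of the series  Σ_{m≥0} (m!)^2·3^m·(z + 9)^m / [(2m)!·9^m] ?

Ratio test: |a_{m+1}/a_m| = (m+1)²/[(2m+1)·(2m+2)] · 3/9 → 1/12 as m → ∞.
Convergence for |z + 9| · 1/12 < 1, i.e. |z + 9| < 12. So R = 12.

R = 12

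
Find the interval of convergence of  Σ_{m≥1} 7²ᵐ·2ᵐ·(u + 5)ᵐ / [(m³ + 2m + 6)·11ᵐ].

[-501/98, -479/98]

By the ratio test, |a_{m+1}/a_m| = [(m³ + 2m + 6)/((m+1)³ + 2(m+1) + 6)] · 49·2/11 → 98/11.
Hence the series converges for |u + 5| < 1/(98/11) = 11/98, so the radius of convergence is 11/98.
When u = -479/98, the terms are on the order of 1/m³, so the series converges absolutely by comparison with the p-series (p = 3 > 1).
Check u = -501/98: the series is dominated by a constant times Σ 1/m³, which converges (p = 3 > 1).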